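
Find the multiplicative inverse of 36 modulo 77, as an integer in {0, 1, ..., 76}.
Apply the extended Euclidean algorithm to (77, 36), tracking rows (r, s, t) with s·77 + t·36 = r. Each division r_prev = q·r_cur + r_new produces the new row as (previous row) − q·(current row):
  row A: (77, 1, 0)   [1·77 + 0·36 = 77]
  row B: (36, 0, 1)   [0·77 + 1·36 = 36]
  77 = 2·36 + 5   → row C = row A − 2·row B = (5, 1, −2)   [check: 1·77 − 2·36 = 5]
  36 = 7·5 + 1   → row D = row B − 7·row C = (1, −7, 15)   [check: −7·77 + 15·36 = 1]
  5 = 5·1 + 0   → remainder 0, stop. gcd = 1 (last nonzero row D).
The gcd is 1, so 36 is invertible mod 77. The last nonzero row gives −7·77 + 15·36 = 1, so t = 15. So 36^(−1) ≡ 15 (mod 77). Verify: 36 · 15 = 540 ≡ 1 (mod 77). ✓

Final answer: 36^(−1) ≡ 15 (mod 77)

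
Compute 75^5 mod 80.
75

Use repeated squaring. Binary(5) = 101. Walk through the bits of the exponent 5 left-to-right: at each bit after the leading one, square the running value, then multiply by 75 if the bit is 1 (always reducing mod 80):
  bit 1 = 1 (leading): start with 75.
  bit 2 = 0: square 75^2 = 5625 ≡ 25 (mod 80).
  bit 3 = 1: square 25^2 = 625 ≡ 65; bit is 1, so multiply 65·75 = 4875 ≡ 75 (mod 80).
Final value: 75^5 ≡ 75 (mod 80).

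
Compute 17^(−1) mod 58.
17^(−1) ≡ 41 (mod 58)

Apply the extended Euclidean algorithm to (58, 17), tracking rows (r, s, t) with s·58 + t·17 = r. Each division r_prev = q·r_cur + r_new produces the new row as (previous row) − q·(current row):
  row A: (58, 1, 0)   [1·58 + 0·17 = 58]
  row B: (17, 0, 1)   [0·58 + 1·17 = 17]
  58 = 3·17 + 7   → row C = row A − 3·row B = (7, 1, −3)   [check: 1·58 − 3·17 = 7]
  17 = 2·7 + 3   → row D = row B − 2·row C = (3, −2, 7)   [check: −2·58 + 7·17 = 3]
  7 = 2·3 + 1   → row E = row C − 2·row D = (1, 5, −17)   [check: 5·58 − 17·17 = 1]
  3 = 3·1 + 0   → remainder 0, stop. gcd = 1 (last nonzero row E).
The gcd is 1, so 17 is invertible mod 58. The last nonzero row gives 5·58 − 17·17 = 1, so t = −17. So 17^(−1) ≡ −17 ≡ 41 (mod 58). Verify: 17 · 41 = 697 ≡ 1 (mod 58). ✓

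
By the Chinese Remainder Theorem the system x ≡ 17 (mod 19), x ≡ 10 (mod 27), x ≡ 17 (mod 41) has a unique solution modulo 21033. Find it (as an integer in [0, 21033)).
x ≡ 17155 (mod 21033); the representative in [0, 21033) is 17155

The moduli 19, 27, 41 are pairwise coprime, so by the CRT there is a unique solution mod 19·27·41 = 21033.
Solve by successive substitution. Start with x ≡ 17 (mod 19).
  Combine with x ≡ 10 (mod 27): write x = 17 + 19·t and require 17 + 19·t ≡ 10 (mod 27), i.e. 19·t ≡ 10 − 17 ≡ 20 (mod 27). Since 19^(−1) ≡ 10 (mod 27), t ≡ 10·20 ≡ 11 (mod 27). So x ≡ 17 + 19·11 = 226 (mod 513).
  Combine with x ≡ 17 (mod 41): write x = 226 + 513·t and require 226 + 513·t ≡ 17 (mod 41), i.e. 513·t ≡ 17 − 226 ≡ 37 (mod 41). Since 513^(−1) ≡ 2 (mod 41) (513 ≡ 21 (mod 41)), t ≡ 2·37 ≡ 33 (mod 41). So x ≡ 226 + 513·33 = 17155 (mod 21033).
Unique solution in [0, 21033): x = 17155.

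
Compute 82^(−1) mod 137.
82^(−1) ≡ 132 (mod 137)

Apply the extended Euclidean algorithm to (137, 82), tracking rows (r, s, t) with s·137 + t·82 = r. Each division r_prev = q·r_cur + r_new produces the new row as (previous row) − q·(current row):
  row A: (137, 1, 0)   [1·137 + 0·82 = 137]
  row B: (82, 0, 1)   [0·137 + 1·82 = 82]
  137 = 1·82 + 55   → row C = row A − 1·row B = (55, 1, −1)   [check: 1·137 − 1·82 = 55]
  82 = 1·55 + 27   → row D = row B − 1·row C = (27, −1, 2)   [check: −1·137 + 2·82 = 27]
  55 = 2·27 + 1   → row E = row C − 2·row D = (1, 3, −5)   [check: 3·137 − 5·82 = 1]
  27 = 27·1 + 0   → remainder 0, stop. gcd = 1 (last nonzero row E).
The gcd is 1, so 82 is invertible mod 137. The last nonzero row gives 3·137 − 5·82 = 1, so t = −5. So 82^(−1) ≡ −5 ≡ 132 (mod 137). Verify: 82 · 132 = 10824 ≡ 1 (mod 137). ✓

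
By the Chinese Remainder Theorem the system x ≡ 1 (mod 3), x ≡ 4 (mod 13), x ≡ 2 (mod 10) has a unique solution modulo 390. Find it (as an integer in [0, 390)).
x ≡ 82 (mod 390); the representative in [0, 390) is 82

The moduli 3, 13, 10 are pairwise coprime, so by the CRT there is a unique solution mod 3·13·10 = 390.
Solve by successive substitution. Start with x ≡ 1 (mod 3).
  Combine with x ≡ 4 (mod 13): write x = 1 + 3·t and require 1 + 3·t ≡ 4 (mod 13), i.e. 3·t ≡ 4 − 1 ≡ 3 (mod 13). Since 3^(−1) ≡ 9 (mod 13), t ≡ 9·3 ≡ 1 (mod 13). So x ≡ 1 + 3·1 = 4 (mod 39).
  Combine with x ≡ 2 (mod 10): write x = 4 + 39·t and require 4 + 39·t ≡ 2 (mod 10), i.e. 39·t ≡ 2 − 4 ≡ 8 (mod 10). Since 39^(−1) ≡ 9 (mod 10) (39 ≡ 9 (mod 10)), t ≡ 9·8 ≡ 2 (mod 10). So x ≡ 4 + 39·2 = 82 (mod 390).
Unique solution in [0, 390): x = 82.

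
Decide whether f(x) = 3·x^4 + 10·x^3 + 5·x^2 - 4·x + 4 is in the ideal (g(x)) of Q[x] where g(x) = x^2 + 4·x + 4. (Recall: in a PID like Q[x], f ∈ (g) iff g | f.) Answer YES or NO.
In Q[x] the ideal (g) consists of all multiples of g, so f ∈ (g) iff g | f, i.e. iff the remainder of f on division by g is 0. Divide f by g (g is monic, so eliminate the leading term of the running remainder at each step):
  leading term 3·x^4: subtract (3·x^2)·g(x) = 3·x^4 + 12·x^3 + 12·x^2, leaving -2·x^3 - 7·x^2 - 4·x + 4
  leading term -2·x^3: subtract (-2·x)·g(x) = -2·x^3 - 8·x^2 - 8·x, leaving x^2 + 4·x + 4
  leading term x^2: subtract (1)·g(x) = x^2 + 4·x + 4, leaving 0
The remainder is 0, so f(x) = g(x) · h(x) with h(x) = 3·x^2 - 2·x + 1. Hence g | f, i.e. f ∈ (g).

Final answer: YES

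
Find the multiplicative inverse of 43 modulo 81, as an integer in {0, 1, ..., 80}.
Apply the extended Euclidean algorithm to (81, 43), tracking rows (r, s, t) with s·81 + t·43 = r. Each division r_prev = q·r_cur + r_new produces the new row as (previous row) − q·(current row):
  row A: (81, 1, 0)   [1·81 + 0·43 = 81]
  row B: (43, 0, 1)   [0·81 + 1·43 = 43]
  81 = 1·43 + 38   → row C = row A − 1·row B = (38, 1, −1)   [check: 1·81 − 1·43 = 38]
  43 = 1·38 + 5   → row D = row B − 1·row C = (5, −1, 2)   [check: −1·81 + 2·43 = 5]
  38 = 7·5 + 3   → row E = row C − 7·row D = (3, 8, −15)   [check: 8·81 − 15·43 = 3]
  5 = 1·3 + 2   → row F = row D − 1·row E = (2, −9, 17)   [check: −9·81 + 17·43 = 2]
  3 = 1·2 + 1   → row G = row E − 1·row F = (1, 17, −32)   [check: 17·81 − 32·43 = 1]
  2 = 2·1 + 0   → remainder 0, stop. gcd = 1 (last nonzero row G).
The gcd is 1, so 43 is invertible mod 81. The last nonzero row gives 17·81 − 32·43 = 1, so t = −32. So 43^(−1) ≡ −32 ≡ 49 (mod 81). Verify: 43 · 49 = 2107 ≡ 1 (mod 81). ✓

Final answer: 43^(−1) ≡ 49 (mod 81)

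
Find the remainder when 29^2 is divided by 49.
8

Use repeated squaring. Binary(2) = 10. Walk through the bits of the exponent 2 left-to-right: at each bit after the leading one, square the running value, then multiply by 29 if the bit is 1 (always reducing mod 49):
  bit 1 = 1 (leading): start with 29.
  bit 2 = 0: square 29^2 = 841 ≡ 8 (mod 49).
Final value: 29^2 ≡ 8 (mod 49).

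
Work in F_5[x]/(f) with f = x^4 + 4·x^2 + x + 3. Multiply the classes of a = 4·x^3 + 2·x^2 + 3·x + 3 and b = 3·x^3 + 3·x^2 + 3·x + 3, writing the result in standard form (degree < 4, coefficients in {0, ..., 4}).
a · b ≡ 2·x^3 + 4·x^2 + 2 (mod f(x))

Multiply as integer polynomials: a · b = 12·x^6 + 18·x^5 + 27·x^4 + 36·x^3 + 24·x^2 + 18·x + 9. Reducing coefficients mod 5: a · b ≡ 2·x^6 + 3·x^5 + 2·x^4 + x^3 + 4·x^2 + 3·x + 4. Now divide by f(x) = x^4 + 4·x^2 + x + 3 in F_5[x], eliminating the leading term at each step:
  leading term 2·x^6: subtract (2·x^2)·f(x) = 2·x^6 + 3·x^4 + 2·x^3 + x^2, leaving 3·x^5 + 4·x^4 + 4·x^3 + 3·x^2 + 3·x + 4 (coefficients mod 5)
  leading term 3·x^5: subtract (3·x)·f(x) = 3·x^5 + 2·x^3 + 3·x^2 + 4·x, leaving 4·x^4 + 2·x^3 + 4·x + 4 (coefficients mod 5)
  leading term 4·x^4: subtract (4)·f(x) = 4·x^4 + x^2 + 4·x + 2, leaving 2·x^3 + 4·x^2 + 2 (coefficients mod 5)
The degree is now < 4, so this is the remainder. Hence a · b ≡ 2·x^3 + 4·x^2 + 2 in F_5[x]/(f).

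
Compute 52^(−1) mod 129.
Apply the extended Euclidean algorithm to (129, 52), tracking rows (r, s, t) with s·129 + t·52 = r. Each division r_prev = q·r_cur + r_new produces the new row as (previous row) − q·(current row):
  row A: (129, 1, 0)   [1·129 + 0·52 = 129]
  row B: (52, 0, 1)   [0·129 + 1·52 = 52]
  129 = 2·52 + 25   → row C = row A − 2·row B = (25, 1, −2)   [check: 1·129 − 2·52 = 25]
  52 = 2·25 + 2   → row D = row B − 2·row C = (2, −2, 5)   [check: −2·129 + 5·52 = 2]
  25 = 12·2 + 1   → row E = row C − 12·row D = (1, 25, −62)   [check: 25·129 − 62·52 = 1]
  2 = 2·1 + 0   → remainder 0, stop. gcd = 1 (last nonzero row E).
The gcd is 1, so 52 is invertible mod 129. The last nonzero row gives 25·129 − 62·52 = 1, so t = −62. So 52^(−1) ≡ −62 ≡ 67 (mod 129). Verify: 52 · 67 = 3484 ≡ 1 (mod 129). ✓

Final answer: 52^(−1) ≡ 67 (mod 129)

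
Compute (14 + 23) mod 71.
Both summands are already reduced mod 71. 14 + 23 = 37; 37 = 0·71 + 37, so (14 + 23) mod 71 = 37.

Final answer: 37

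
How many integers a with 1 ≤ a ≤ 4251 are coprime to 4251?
The number of a ∈ {1, ..., 4251} with gcd(a, 4251) = 1 is by definition Euler's totient φ(4251). φ is multiplicative, with φ(p^e) = p^e − p^(e−1). Factorise 4251 = 3 · 13 · 109. Then
  φ(4251) = (3 − 1) · (13 − 1) · (109 − 1) = 2 · 12 · 108 = 2592.
So there are 2592 such integers.

Final answer: 2592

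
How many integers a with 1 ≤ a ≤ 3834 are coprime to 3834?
1260

The number of a ∈ {1, ..., 3834} with gcd(a, 3834) = 1 is by definition Euler's totient φ(3834). φ is multiplicative, with φ(p^e) = p^e − p^(e−1). Factorise 3834 = 2 · 3^3 · 71. Then
  φ(3834) = (2 − 1) · (3^3 − 3^2) · (71 − 1) = 1 · 18 · 70 = 1260.
So there are 1260 such integers.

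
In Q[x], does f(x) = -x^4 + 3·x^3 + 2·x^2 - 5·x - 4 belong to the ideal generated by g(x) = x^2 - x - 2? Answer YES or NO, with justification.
In Q[x] the ideal (g) consists of all multiples of g, so f ∈ (g) iff g | f, i.e. iff the remainder of f on division by g is 0. Divide f by g (g is monic, so eliminate the leading term of the running remainder at each step):
  leading term -x^4: subtract (-x^2)·g(x) = -x^4 + x^3 + 2·x^2, leaving 2·x^3 - 5·x - 4
  leading term 2·x^3: subtract (2·x)·g(x) = 2·x^3 - 2·x^2 - 4·x, leaving 2·x^2 - x - 4
  leading term 2·x^2: subtract (2)·g(x) = 2·x^2 - 2·x - 4, leaving x
The remainder r(x) = x ≠ 0 (and deg r < deg g), so g ∤ f, i.e. f ∉ (g).

Final answer: NO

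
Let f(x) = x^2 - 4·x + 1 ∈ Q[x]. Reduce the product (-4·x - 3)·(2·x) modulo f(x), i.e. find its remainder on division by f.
a · b ≡ 8 - 38·x (mod f(x))

First multiply in Q[x] without reducing: a · b = -8·x^2 - 6·x. Now divide by f(x) = x^2 - 4·x + 1, eliminating the leading term at each step:
  leading term -8·x^2: subtract (-8)·f(x) = -8·x^2 + 32·x - 8, leaving 8 - 38·x
The degree is now < 2, so this is the remainder. Hence a · b ≡ 8 - 38·x in Q[x]/(f).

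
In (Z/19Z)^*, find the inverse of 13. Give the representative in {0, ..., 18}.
Apply the extended Euclidean algorithm to (19, 13), tracking rows (r, s, t) with s·19 + t·13 = r. Each division r_prev = q·r_cur + r_new produces the new row as (previous row) − q·(current row):
  row A: (19, 1, 0)   [1·19 + 0·13 = 19]
  row B: (13, 0, 1)   [0·19 + 1·13 = 13]
  19 = 1·13 + 6   → row C = row A − 1·row B = (6, 1, −1)   [check: 1·19 − 1·13 = 6]
  13 = 2·6 + 1   → row D = row B − 2·row C = (1, −2, 3)   [check: −2·19 + 3·13 = 1]
  6 = 6·1 + 0   → remainder 0, stop. gcd = 1 (last nonzero row D).
The gcd is 1, so 13 is invertible mod 19. The last nonzero row gives −2·19 + 3·13 = 1, so t = 3. So 13^(−1) ≡ 3 (mod 19). Verify: 13 · 3 = 39 ≡ 1 (mod 19). ✓

Final answer: 13^(−1) ≡ 3 (mod 19)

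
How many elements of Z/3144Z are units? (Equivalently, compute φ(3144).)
Z/3144Z has φ(3144) = 1040 units

An element a ∈ Z/3144Z is a unit iff gcd(a, 3144) = 1, so the number of units is φ(3144). φ is multiplicative, with φ(p^e) = p^e − p^(e−1). Factorise 3144 = 2^3 · 3 · 131. Then
  φ(3144) = (2^3 − 2^2) · (3 − 1) · (131 − 1) = 4 · 2 · 130 = 1040.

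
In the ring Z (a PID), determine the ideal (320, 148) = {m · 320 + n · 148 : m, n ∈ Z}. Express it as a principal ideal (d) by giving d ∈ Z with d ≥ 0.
(320, 148) = (4); d = 4

In the PID Z, (a, b) is generated by gcd(a, b). Compute gcd(320, 148) with the extended Euclidean algorithm, tracking rows (r, s, t) with s·320 + t·148 = r:
  row A: (320, 1, 0)   [1·320 + 0·148 = 320]
  row B: (148, 0, 1)   [0·320 + 1·148 = 148]
  320 = 2·148 + 24   → row C = row A − 2·row B = (24, 1, −2)   [check: 1·320 − 2·148 = 24]
  148 = 6·24 + 4   → row D = row B − 6·row C = (4, −6, 13)   [check: −6·320 + 13·148 = 4]
  24 = 6·4 + 0   → remainder 0, stop. gcd = 4 (last nonzero row D).
So gcd(320, 148) = 4, with Bézout identity −6·320 + 13·148 = 4. Containment (⊇): the Bézout identity exhibits 4 as an element of (320, 148), giving (4) ⊆ (320, 148). Containment (⊆): since 4 | 320 and 4 | 148 (320 = 4·80, 148 = 4·37), every Z-linear combination of 320 and 148 is divisible by 4, so (320, 148) ⊆ (4). Therefore (320, 148) = (4), d = 4.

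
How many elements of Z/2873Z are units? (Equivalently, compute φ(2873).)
Z/2873Z has φ(2873) = 2496 units

An element a ∈ Z/2873Z is a unit iff gcd(a, 2873) = 1, so the number of units is φ(2873). φ is multiplicative, with φ(p^e) = p^e − p^(e−1). Factorise 2873 = 13^2 · 17. Then
  φ(2873) = (13^2 − 13^1) · (17 − 1) = 156 · 16 = 2496.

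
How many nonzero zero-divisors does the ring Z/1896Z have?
Z/1896Z has 1271 nonzero zero-divisors

In Z/1896Z each nonzero element is either a unit (gcd with 1896 is 1) or a zero-divisor (gcd > 1). The number of units is φ(1896): factorise 1896 = 2^3 · 3 · 79, so φ(1896) = (2^3 − 2^2) · (3 − 1) · (79 − 1) = 4 · 2 · 78 = 624. The nonzero elements number 1896 − 1 = 1895. Hence the nonzero zero-divisors number 1895 − 624 = 1271.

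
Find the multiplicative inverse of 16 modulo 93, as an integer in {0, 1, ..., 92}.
Apply the extended Euclidean algorithm to (93, 16), tracking rows (r, s, t) with s·93 + t·16 = r. Each division r_prev = q·r_cur + r_new produces the new row as (previous row) − q·(current row):
  row A: (93, 1, 0)   [1·93 + 0·16 = 93]
  row B: (16, 0, 1)   [0·93 + 1·16 = 16]
  93 = 5·16 + 13   → row C = row A − 5·row B = (13, 1, −5)   [check: 1·93 − 5·16 = 13]
  16 = 1·13 + 3   → row D = row B − 1·row C = (3, −1, 6)   [check: −1·93 + 6·16 = 3]
  13 = 4·3 + 1   → row E = row C − 4·row D = (1, 5, −29)   [check: 5·93 − 29·16 = 1]
  3 = 3·1 + 0   → remainder 0, stop. gcd = 1 (last nonzero row E).
The gcd is 1, so 16 is invertible mod 93. The last nonzero row gives 5·93 − 29·16 = 1, so t = −29. So 16^(−1) ≡ −29 ≡ 64 (mod 93). Verify: 16 · 64 = 1024 ≡ 1 (mod 93). ✓

Final answer: 16^(−1) ≡ 64 (mod 93)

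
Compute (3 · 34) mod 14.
4

Reduce the factors first: 34 ≡ 6 (mod 14), so 3 · 34 ≡ 3 · 6 (mod 14). 3 · 6 = 18. Dividing by 14: 18 = 1·14 + 4. So (3 · 34) mod 14 = 4.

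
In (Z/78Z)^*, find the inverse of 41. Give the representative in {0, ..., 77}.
Apply the extended Euclidean algorithm to (78, 41), tracking rows (r, s, t) with s·78 + t·41 = r. Each division r_prev = q·r_cur + r_new produces the new row as (previous row) − q·(current row):
  row A: (78, 1, 0)   [1·78 + 0·41 = 78]
  row B: (41, 0, 1)   [0·78 + 1·41 = 41]
  78 = 1·41 + 37   → row C = row A − 1·row B = (37, 1, −1)   [check: 1·78 − 1·41 = 37]
  41 = 1·37 + 4   → row D = row B − 1·row C = (4, −1, 2)   [check: −1·78 + 2·41 = 4]
  37 = 9·4 + 1   → row E = row C − 9·row D = (1, 10, −19)   [check: 10·78 − 19·41 = 1]
  4 = 4·1 + 0   → remainder 0, stop. gcd = 1 (last nonzero row E).
The gcd is 1, so 41 is invertible mod 78. The last nonzero row gives 10·78 − 19·41 = 1, so t = −19. So 41^(−1) ≡ −19 ≡ 59 (mod 78). Verify: 41 · 59 = 2419 ≡ 1 (mod 78). ✓

Final answer: 41^(−1) ≡ 59 (mod 78)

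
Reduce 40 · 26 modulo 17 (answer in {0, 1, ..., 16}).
3

Reduce the factors first: 40 ≡ 6, 26 ≡ 9 (mod 17), so 40 · 26 ≡ 6 · 9 (mod 17). 6 · 9 = 54. Dividing by 17: 54 = 3·17 + 3. So (40 · 26) mod 17 = 3.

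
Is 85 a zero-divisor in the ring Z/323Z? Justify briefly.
YES

gcd(85, 323) = 17 > 1, so 85 is not a unit in Z/323Z. In Z/nZ every nonzero non-unit is a zero-divisor: explicitly, take b = 323/gcd = 19 ≠ 0 (mod 323); then 85·19 = 1615 = 5·323, i.e. 85·19 ≡ 0 (mod 323). So 85 is a zero-divisor.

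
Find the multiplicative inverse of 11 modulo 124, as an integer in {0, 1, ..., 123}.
11^(−1) ≡ 79 (mod 124)

Apply the extended Euclidean algorithm to (124, 11), tracking rows (r, s, t) with s·124 + t·11 = r. Each division r_prev = q·r_cur + r_new produces the new row as (previous row) − q·(current row):
  row A: (124, 1, 0)   [1·124 + 0·11 = 124]
  row B: (11, 0, 1)   [0·124 + 1·11 = 11]
  124 = 11·11 + 3   → row C = row A − 11·row B = (3, 1, −11)   [check: 1·124 − 11·11 = 3]
  11 = 3·3 + 2   → row D = row B − 3·row C = (2, −3, 34)   [check: −3·124 + 34·11 = 2]
  3 = 1·2 + 1   → row E = row C − 1·row D = (1, 4, −45)   [check: 4·124 − 45·11 = 1]
  2 = 2·1 + 0   → remainder 0, stop. gcd = 1 (last nonzero row E).
The gcd is 1, so 11 is invertible mod 124. The last nonzero row gives 4·124 − 45·11 = 1, so t = −45. So 11^(−1) ≡ −45 ≡ 79 (mod 124). Verify: 11 · 79 = 869 ≡ 1 (mod 124). ✓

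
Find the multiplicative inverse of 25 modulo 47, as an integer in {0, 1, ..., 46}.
25^(−1) ≡ 32 (mod 47)

Apply the extended Euclidean algorithm to (47, 25), tracking rows (r, s, t) with s·47 + t·25 = r. Each division r_prev = q·r_cur + r_new produces the new row as (previous row) − q·(current row):
  row A: (47, 1, 0)   [1·47 + 0·25 = 47]
  row B: (25, 0, 1)   [0·47 + 1·25 = 25]
  47 = 1·25 + 22   → row C = row A − 1·row B = (22, 1, −1)   [check: 1·47 − 1·25 = 22]
  25 = 1·22 + 3   → row D = row B − 1·row C = (3, −1, 2)   [check: −1·47 + 2·25 = 3]
  22 = 7·3 + 1   → row E = row C − 7·row D = (1, 8, −15)   [check: 8·47 − 15·25 = 1]
  3 = 3·1 + 0   → remainder 0, stop. gcd = 1 (last nonzero row E).
The gcd is 1, so 25 is invertible mod 47. The last nonzero row gives 8·47 − 15·25 = 1, so t = −15. So 25^(−1) ≡ −15 ≡ 32 (mod 47). Verify: 25 · 32 = 800 ≡ 1 (mod 47). ✓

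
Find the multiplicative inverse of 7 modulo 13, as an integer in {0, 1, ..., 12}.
Apply the extended Euclidean algorithm to (13, 7), tracking rows (r, s, t) with s·13 + t·7 = r. Each division r_prev = q·r_cur + r_new produces the new row as (previous row) − q·(current row):
  row A: (13, 1, 0)   [1·13 + 0·7 = 13]
  row B: (7, 0, 1)   [0·13 + 1·7 = 7]
  13 = 1·7 + 6   → row C = row A − 1·row B = (6, 1, −1)   [check: 1·13 − 1·7 = 6]
  7 = 1·6 + 1   → row D = row B − 1·row C = (1, −1, 2)   [check: −1·13 + 2·7 = 1]
  6 = 6·1 + 0   → remainder 0, stop. gcd = 1 (last nonzero row D).
The gcd is 1, so 7 is invertible mod 13. The last nonzero row gives −1·13 + 2·7 = 1, so t = 2. So 7^(−1) ≡ 2 (mod 13). Verify: 7 · 2 = 14 ≡ 1 (mod 13). ✓

Final answer: 7^(−1) ≡ 2 (mod 13)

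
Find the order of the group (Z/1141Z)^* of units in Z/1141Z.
(Z/1141Z)^* consists of the classes a with gcd(a, 1141) = 1, so its order is φ(1141). φ is multiplicative, with φ(p^e) = p^e − p^(e−1). Factorise 1141 = 7 · 163. Then
  φ(1141) = (7 − 1) · (163 − 1) = 6 · 162 = 972.
Thus |(Z/1141Z)^*| = 972.

Final answer: |(Z/1141Z)^*| = 972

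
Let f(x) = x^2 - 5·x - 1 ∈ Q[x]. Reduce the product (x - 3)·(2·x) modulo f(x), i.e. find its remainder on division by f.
First multiply in Q[x] without reducing: a · b = 2·x^2 - 6·x. Now divide by f(x) = x^2 - 5·x - 1, eliminating the leading term at each step:
  leading term 2·x^2: subtract (2)·f(x) = 2·x^2 - 10·x - 2, leaving 4·x + 2
The degree is now < 2, so this is the remainder. Hence a · b ≡ 4·x + 2 in Q[x]/(f).

Final answer: a · b ≡ 4·x + 2 (mod f(x))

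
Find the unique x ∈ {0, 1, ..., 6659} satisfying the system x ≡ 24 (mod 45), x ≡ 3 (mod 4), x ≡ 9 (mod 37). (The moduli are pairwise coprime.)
The moduli 45, 4, 37 are pairwise coprime, so by the CRT there is a unique solution mod 45·4·37 = 6660.
Solve by successive substitution. Start with x ≡ 24 (mod 45).
  Combine with x ≡ 3 (mod 4): write x = 24 + 45·t and require 24 + 45·t ≡ 3 (mod 4), i.e. 45·t ≡ 3 − 24 ≡ 3 (mod 4). Since 45^(−1) ≡ 1 (mod 4) (45 ≡ 1 (mod 4)), t ≡ 1·3 ≡ 3 (mod 4). So x ≡ 24 + 45·3 = 159 (mod 180).
  Combine with x ≡ 9 (mod 37): write x = 159 + 180·t and require 159 + 180·t ≡ 9 (mod 37), i.e. 180·t ≡ 9 − 159 ≡ 35 (mod 37). Since 180^(−1) ≡ 22 (mod 37) (180 ≡ 32 (mod 37)), t ≡ 22·35 ≡ 30 (mod 37). So x ≡ 159 + 180·30 = 5559 (mod 6660).
Unique solution in [0, 6660): x = 5559.

Final answer: x ≡ 5559 (mod 6660); the representative in [0, 6660) is 5559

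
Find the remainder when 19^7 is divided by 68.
43

Use repeated squaring. Binary(7) = 111. Walk through the bits of the exponent 7 left-to-right: at each bit after the leading one, square the running value, then multiply by 19 if the bit is 1 (always reducing mod 68):
  bit 1 = 1 (leading): start with 19.
  bit 2 = 1: square 19^2 = 361 ≡ 21; bit is 1, so multiply 21·19 = 399 ≡ 59 (mod 68).
  bit 3 = 1: square 59^2 = 3481 ≡ 13; bit is 1, so multiply 13·19 = 247 ≡ 43 (mod 68).
Final value: 19^7 ≡ 43 (mod 68).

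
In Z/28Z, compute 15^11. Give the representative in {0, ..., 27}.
15

Use repeated squaring. Binary(11) = 1011. Walk through the bits of the exponent 11 left-to-right: at each bit after the leading one, square the running value, then multiply by 15 if the bit is 1 (always reducing mod 28):
  bit 1 = 1 (leading): start with 15.
  bit 2 = 0: square 15^2 = 225 ≡ 1 (mod 28).
  bit 3 = 1: square 1^2 = 1; bit is 1, so multiply 1·15 = 15 (mod 28).
  bit 4 = 1: square 15^2 = 225 ≡ 1; bit is 1, so multiply 1·15 = 15 (mod 28).
Final value: 15^11 ≡ 15 (mod 28).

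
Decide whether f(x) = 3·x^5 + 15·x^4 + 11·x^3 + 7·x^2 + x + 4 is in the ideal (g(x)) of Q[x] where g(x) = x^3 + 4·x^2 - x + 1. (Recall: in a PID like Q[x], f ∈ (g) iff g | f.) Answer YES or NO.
In Q[x] the ideal (g) consists of all multiples of g, so f ∈ (g) iff g | f, i.e. iff the remainder of f on division by g is 0. Divide f by g (g is monic, so eliminate the leading term of the running remainder at each step):
  leading term 3·x^5: subtract (3·x^2)·g(x) = 3·x^5 + 12·x^4 - 3·x^3 + 3·x^2, leaving 3·x^4 + 14·x^3 + 4·x^2 + x + 4
  leading term 3·x^4: subtract (3·x)·g(x) = 3·x^4 + 12·x^3 - 3·x^2 + 3·x, leaving 2·x^3 + 7·x^2 - 2·x + 4
  leading term 2·x^3: subtract (2)·g(x) = 2·x^3 + 8·x^2 - 2·x + 2, leaving 2 - x^2
The remainder r(x) = 2 - x^2 ≠ 0 (and deg r < deg g), so g ∤ f, i.e. f ∉ (g).

Final answer: NO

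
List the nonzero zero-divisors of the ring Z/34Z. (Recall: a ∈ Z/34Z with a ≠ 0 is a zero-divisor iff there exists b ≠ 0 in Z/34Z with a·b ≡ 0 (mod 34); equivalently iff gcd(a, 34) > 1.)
nonzero zero-divisors of Z/34Z = {2, 4, 6, 8, 10, 12, 14, 16, 17, 18, 20, 22, 24, 26, 28, 30, 32}

An element a ∈ Z/34Z (with a ≠ 0) is a zero-divisor iff gcd(a, 34) > 1 (because a is a unit precisely when gcd(a, n) = 1, and in Z/nZ every nonzero, non-unit element is a zero-divisor). Scan a = 1, ..., 33 and keep those with gcd(a, 34) > 1:
  gcd(2, 34) = 2, gcd(4, 34) = 2, gcd(6, 34) = 2, gcd(8, 34) = 2, gcd(10, 34) = 2, gcd(12, 34) = 2, gcd(14, 34) = 2, gcd(16, 34) = 2, gcd(17, 34) = 17, gcd(18, 34) = 2, gcd(20, 34) = 2, gcd(22, 34) = 2, gcd(24, 34) = 2, gcd(26, 34) = 2, gcd(28, 34) = 2, gcd(30, 34) = 2, gcd(32, 34) = 2.
All other a ∈ {1, ..., 33} have gcd(a, 34) = 1 and are units. So the nonzero zero-divisors are exactly the 17 values of a appearing in this scan.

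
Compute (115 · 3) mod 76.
Reduce the factors first: 115 ≡ 39 (mod 76), so 115 · 3 ≡ 39 · 3 (mod 76). 39 · 3 = 117. Dividing by 76: 117 = 1·76 + 41. So (115 · 3) mod 76 = 41.

Final answer: 41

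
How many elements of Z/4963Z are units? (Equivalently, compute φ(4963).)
Z/4963Z has φ(4963) = 4248 units

An element a ∈ Z/4963Z is a unit iff gcd(a, 4963) = 1, so the number of units is φ(4963). φ is multiplicative, with φ(p^e) = p^e − p^(e−1). Factorise 4963 = 7 · 709. Then
  φ(4963) = (7 − 1) · (709 − 1) = 6 · 708 = 4248.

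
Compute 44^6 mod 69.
64

Use repeated squaring. Binary(6) = 110. Walk through the bits of the exponent 6 left-to-right: at each bit after the leading one, square the running value, then multiply by 44 if the bit is 1 (always reducing mod 69):
  bit 1 = 1 (leading): start with 44.
  bit 2 = 1: square 44^2 = 1936 ≡ 4; bit is 1, so multiply 4·44 = 176 ≡ 38 (mod 69).
  bit 3 = 0: square 38^2 = 1444 ≡ 64 (mod 69).
Final value: 44^6 ≡ 64 (mod 69).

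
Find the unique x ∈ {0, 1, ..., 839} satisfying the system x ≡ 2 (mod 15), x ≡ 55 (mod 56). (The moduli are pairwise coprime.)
x ≡ 167 (mod 840); the representative in [0, 840) is 167

The moduli 15, 56 are pairwise coprime, so by the CRT there is a unique solution mod 15·56 = 840.
Solve by successive substitution. Start with x ≡ 2 (mod 15).
  Combine with x ≡ 55 (mod 56): write x = 2 + 15·t and require 2 + 15·t ≡ 55 (mod 56), i.e. 15·t ≡ 55 − 2 ≡ 53 (mod 56). Since 15^(−1) ≡ 15 (mod 56), t ≡ 15·53 ≡ 11 (mod 56). So x ≡ 2 + 15·11 = 167 (mod 840).
Unique solution in [0, 840): x = 167.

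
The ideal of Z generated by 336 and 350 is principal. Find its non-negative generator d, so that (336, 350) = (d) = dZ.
(336, 350) = (14); d = 14

In the PID Z, (a, b) is generated by gcd(a, b). Compute gcd(350, 336) with the extended Euclidean algorithm, tracking rows (r, s, t) with s·350 + t·336 = r:
  row A: (350, 1, 0)   [1·350 + 0·336 = 350]
  row B: (336, 0, 1)   [0·350 + 1·336 = 336]
  350 = 1·336 + 14   → row C = row A − 1·row B = (14, 1, −1)   [check: 1·350 − 1·336 = 14]
  336 = 24·14 + 0   → remainder 0, stop. gcd = 14 (last nonzero row C).
So gcd(336, 350) = 14, with Bézout identity 1·350 − 1·336 = 14. Containment (⊇): the Bézout identity exhibits 14 as an element of (336, 350), giving (14) ⊆ (336, 350). Containment (⊆): since 14 | 336 and 14 | 350 (336 = 14·24, 350 = 14·25), every Z-linear combination of 336 and 350 is divisible by 14, so (336, 350) ⊆ (14). Therefore (336, 350) = (14), d = 14.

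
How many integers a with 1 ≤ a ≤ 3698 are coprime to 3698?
1806

The number of a ∈ {1, ..., 3698} with gcd(a, 3698) = 1 is by definition Euler's totient φ(3698). φ is multiplicative, with φ(p^e) = p^e − p^(e−1). Factorise 3698 = 2 · 43^2. Then
  φ(3698) = (2 − 1) · (43^2 − 43^1) = 1 · 1806 = 1806.
So there are 1806 such integers.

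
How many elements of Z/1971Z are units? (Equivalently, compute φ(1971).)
An element a ∈ Z/1971Z is a unit iff gcd(a, 1971) = 1, so the number of units is φ(1971). φ is multiplicative, with φ(p^e) = p^e − p^(e−1). Factorise 1971 = 3^3 · 73. Then
  φ(1971) = (3^3 − 3^2) · (73 − 1) = 18 · 72 = 1296.

Final answer: Z/1971Z has φ(1971) = 1296 units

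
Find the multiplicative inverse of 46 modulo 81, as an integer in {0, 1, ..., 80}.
Apply the extended Euclidean algorithm to (81, 46), tracking rows (r, s, t) with s·81 + t·46 = r. Each division r_prev = q·r_cur + r_new produces the new row as (previous row) − q·(current row):
  row A: (81, 1, 0)   [1·81 + 0·46 = 81]
  row B: (46, 0, 1)   [0·81 + 1·46 = 46]
  81 = 1·46 + 35   → row C = row A − 1·row B = (35, 1, −1)   [check: 1·81 − 1·46 = 35]
  46 = 1·35 + 11   → row D = row B − 1·row C = (11, −1, 2)   [check: −1·81 + 2·46 = 11]
  35 = 3·11 + 2   → row E = row C − 3·row D = (2, 4, −7)   [check: 4·81 − 7·46 = 2]
  11 = 5·2 + 1   → row F = row D − 5·row E = (1, −21, 37)   [check: −21·81 + 37·46 = 1]
  2 = 2·1 + 0   → remainder 0, stop. gcd = 1 (last nonzero row F).
The gcd is 1, so 46 is invertible mod 81. The last nonzero row gives −21·81 + 37·46 = 1, so t = 37. So 46^(−1) ≡ 37 (mod 81). Verify: 46 · 37 = 1702 ≡ 1 (mod 81). ✓

Final answer: 46^(−1) ≡ 37 (mod 81)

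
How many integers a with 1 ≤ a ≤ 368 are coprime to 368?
176

The number of a ∈ {1, ..., 368} with gcd(a, 368) = 1 is by definition Euler's totient φ(368). φ is multiplicative, with φ(p^e) = p^e − p^(e−1). Factorise 368 = 2^4 · 23. Then
  φ(368) = (2^4 − 2^3) · (23 − 1) = 8 · 22 = 176.
So there are 176 such integers.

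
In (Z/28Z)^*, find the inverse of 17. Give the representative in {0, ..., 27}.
17^(−1) ≡ 5 (mod 28)

Apply the extended Euclidean algorithm to (28, 17), tracking rows (r, s, t) with s·28 + t·17 = r. Each division r_prev = q·r_cur + r_new produces the new row as (previous row) − q·(current row):
  row A: (28, 1, 0)   [1·28 + 0·17 = 28]
  row B: (17, 0, 1)   [0·28 + 1·17 = 17]
  28 = 1·17 + 11   → row C = row A − 1·row B = (11, 1, −1)   [check: 1·28 − 1·17 = 11]
  17 = 1·11 + 6   → row D = row B − 1·row C = (6, −1, 2)   [check: −1·28 + 2·17 = 6]
  11 = 1·6 + 5   → row E = row C − 1·row D = (5, 2, −3)   [check: 2·28 − 3·17 = 5]
  6 = 1·5 + 1   → row F = row D − 1·row E = (1, −3, 5)   [check: −3·28 + 5·17 = 1]
  5 = 5·1 + 0   → remainder 0, stop. gcd = 1 (last nonzero row F).
The gcd is 1, so 17 is invertible mod 28. The last nonzero row gives −3·28 + 5·17 = 1, so t = 5. So 17^(−1) ≡ 5 (mod 28). Verify: 17 · 5 = 85 ≡ 1 (mod 28). ✓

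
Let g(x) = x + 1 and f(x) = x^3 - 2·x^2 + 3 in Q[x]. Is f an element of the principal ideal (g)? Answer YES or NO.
YES

In Q[x] the ideal (g) consists of all multiples of g, so f ∈ (g) iff g | f, i.e. iff the remainder of f on division by g is 0. Divide f by g (g is monic, so eliminate the leading term of the running remainder at each step):
  leading term x^3: subtract (x^2)·g(x) = x^3 + x^2, leaving 3 - 3·x^2
  leading term -3·x^2: subtract (-3·x)·g(x) = -3·x^2 - 3·x, leaving 3·x + 3
  leading term 3·x: subtract (3)·g(x) = 3·x + 3, leaving 0
The remainder is 0, so f(x) = g(x) · h(x) with h(x) = x^2 - 3·x + 3. Hence g | f, i.e. f ∈ (g).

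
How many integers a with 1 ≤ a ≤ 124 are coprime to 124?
60

The number of a ∈ {1, ..., 124} with gcd(a, 124) = 1 is by definition Euler's totient φ(124). φ is multiplicative, with φ(p^e) = p^e − p^(e−1). Factorise 124 = 2^2 · 31. Then
  φ(124) = (2^2 − 2^1) · (31 − 1) = 2 · 30 = 60.
So there are 60 such integers.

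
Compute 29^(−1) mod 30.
29^(−1) ≡ 29 (mod 30)

Apply the extended Euclidean algorithm to (30, 29), tracking rows (r, s, t) with s·30 + t·29 = r. Each division r_prev = q·r_cur + r_new produces the new row as (previous row) − q·(current row):
  row A: (30, 1, 0)   [1·30 + 0·29 = 30]
  row B: (29, 0, 1)   [0·30 + 1·29 = 29]
  30 = 1·29 + 1   → row C = row A − 1·row B = (1, 1, −1)   [check: 1·30 − 1·29 = 1]
  29 = 29·1 + 0   → remainder 0, stop. gcd = 1 (last nonzero row C).
The gcd is 1, so 29 is invertible mod 30. The last nonzero row gives 1·30 − 1·29 = 1, so t = −1. So 29^(−1) ≡ −1 ≡ 29 (mod 30). Verify: 29 · 29 = 841 ≡ 1 (mod 30). ✓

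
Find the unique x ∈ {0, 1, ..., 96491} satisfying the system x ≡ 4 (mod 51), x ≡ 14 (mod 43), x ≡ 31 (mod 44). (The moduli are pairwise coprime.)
x ≡ 59827 (mod 96492); the representative in [0, 96492) is 59827

The moduli 51, 43, 44 are pairwise coprime, so by the CRT there is a unique solution mod 51·43·44 = 96492.
Solve by successive substitution. Start with x ≡ 4 (mod 51).
  Combine with x ≡ 14 (mod 43): write x = 4 + 51·t and require 4 + 51·t ≡ 14 (mod 43), i.e. 51·t ≡ 14 − 4 ≡ 10 (mod 43). Since 51^(−1) ≡ 27 (mod 43) (51 ≡ 8 (mod 43)), t ≡ 27·10 ≡ 12 (mod 43). So x ≡ 4 + 51·12 = 616 (mod 2193).
  Combine with x ≡ 31 (mod 44): write x = 616 + 2193·t and require 616 + 2193·t ≡ 31 (mod 44), i.e. 2193·t ≡ 31 − 616 ≡ 31 (mod 44). Since 2193^(−1) ≡ 25 (mod 44) (2193 ≡ 37 (mod 44)), t ≡ 25·31 ≡ 27 (mod 44). So x ≡ 616 + 2193·27 = 59827 (mod 96492).
Unique solution in [0, 96492): x = 59827.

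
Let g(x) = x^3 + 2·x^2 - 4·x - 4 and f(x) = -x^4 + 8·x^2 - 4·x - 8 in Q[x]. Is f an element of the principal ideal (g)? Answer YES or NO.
YES

In Q[x] the ideal (g) consists of all multiples of g, so f ∈ (g) iff g | f, i.e. iff the remainder of f on division by g is 0. Divide f by g (g is monic, so eliminate the leading term of the running remainder at each step):
  leading term -x^4: subtract (-x)·g(x) = -x^4 - 2·x^3 + 4·x^2 + 4·x, leaving 2·x^3 + 4·x^2 - 8·x - 8
  leading term 2·x^3: subtract (2)·g(x) = 2·x^3 + 4·x^2 - 8·x - 8, leaving 0
The remainder is 0, so f(x) = g(x) · h(x) with h(x) = 2 - x. Hence g | f, i.e. f ∈ (g).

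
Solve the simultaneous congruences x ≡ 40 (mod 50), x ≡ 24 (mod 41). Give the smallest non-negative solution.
The moduli 50, 41 are pairwise coprime, so by the CRT there is a unique solution mod 50·41 = 2050.
Solve by successive substitution. Start with x ≡ 40 (mod 50).
  Combine with x ≡ 24 (mod 41): write x = 40 + 50·t and require 40 + 50·t ≡ 24 (mod 41), i.e. 50·t ≡ 24 − 40 ≡ 25 (mod 41). Since 50^(−1) ≡ 32 (mod 41) (50 ≡ 9 (mod 41)), t ≡ 32·25 ≡ 21 (mod 41). So x ≡ 40 + 50·21 = 1090 (mod 2050).
Unique solution in [0, 2050): x = 1090.

Final answer: x ≡ 1090 (mod 2050); the representative in [0, 2050) is 1090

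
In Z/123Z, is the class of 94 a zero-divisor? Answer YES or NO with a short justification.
gcd(94, 123) = 1, so 94 is a unit in Z/123Z (it has a multiplicative inverse). A unit cannot be a zero-divisor: if 94·b ≡ 0 then multiplying both sides by 94^(−1) gives b ≡ 0. So 94 is not a zero-divisor.

Final answer: NO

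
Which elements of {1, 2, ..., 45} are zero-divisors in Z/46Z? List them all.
nonzero zero-divisors of Z/46Z = {2, 4, 6, 8, 10, 12, 14, 16, 18, 20, 22, 23, 24, 26, 28, 30, 32, 34, 36, 38, 40, 42, 44}

An element a ∈ Z/46Z (with a ≠ 0) is a zero-divisor iff gcd(a, 46) > 1 (because a is a unit precisely when gcd(a, n) = 1, and in Z/nZ every nonzero, non-unit element is a zero-divisor). Scan a = 1, ..., 45 and keep those with gcd(a, 46) > 1:
  gcd(2, 46) = 2, gcd(4, 46) = 2, gcd(6, 46) = 2, gcd(8, 46) = 2, gcd(10, 46) = 2, gcd(12, 46) = 2, gcd(14, 46) = 2, gcd(16, 46) = 2, gcd(18, 46) = 2, gcd(20, 46) = 2, gcd(22, 46) = 2, gcd(23, 46) = 23, gcd(24, 46) = 2, gcd(26, 46) = 2, gcd(28, 46) = 2, gcd(30, 46) = 2, gcd(32, 46) = 2, gcd(34, 46) = 2, gcd(36, 46) = 2, gcd(38, 46) = 2, gcd(40, 46) = 2, gcd(42, 46) = 2, gcd(44, 46) = 2.
All other a ∈ {1, ..., 45} have gcd(a, 46) = 1 and are units. So the nonzero zero-divisors are exactly the 23 values of a appearing in this scan.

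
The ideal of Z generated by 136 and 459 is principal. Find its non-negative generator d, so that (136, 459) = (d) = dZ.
(136, 459) = (17); d = 17

In the PID Z, (a, b) is generated by gcd(a, b). Compute gcd(459, 136) with the extended Euclidean algorithm, tracking rows (r, s, t) with s·459 + t·136 = r:
  row A: (459, 1, 0)   [1·459 + 0·136 = 459]
  row B: (136, 0, 1)   [0·459 + 1·136 = 136]
  459 = 3·136 + 51   → row C = row A − 3·row B = (51, 1, −3)   [check: 1·459 − 3·136 = 51]
  136 = 2·51 + 34   → row D = row B − 2·row C = (34, −2, 7)   [check: −2·459 + 7·136 = 34]
  51 = 1·34 + 17   → row E = row C − 1·row D = (17, 3, −10)   [check: 3·459 − 10·136 = 17]
  34 = 2·17 + 0   → remainder 0, stop. gcd = 17 (last nonzero row E).
So gcd(136, 459) = 17, with Bézout identity 3·459 − 10·136 = 17. Containment (⊇): the Bézout identity exhibits 17 as an element of (136, 459), giving (17) ⊆ (136, 459). Containment (⊆): since 17 | 136 and 17 | 459 (136 = 17·8, 459 = 17·27), every Z-linear combination of 136 and 459 is divisible by 17, so (136, 459) ⊆ (17). Therefore (136, 459) = (17), d = 17.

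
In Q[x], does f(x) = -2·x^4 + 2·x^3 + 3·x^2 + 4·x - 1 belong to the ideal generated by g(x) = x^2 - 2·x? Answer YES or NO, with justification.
NO

In Q[x] the ideal (g) consists of all multiples of g, so f ∈ (g) iff g | f, i.e. iff the remainder of f on division by g is 0. Divide f by g (g is monic, so eliminate the leading term of the running remainder at each step):
  leading term -2·x^4: subtract (-2·x^2)·g(x) = -2·x^4 + 4·x^3, leaving -2·x^3 + 3·x^2 + 4·x - 1
  leading term -2·x^3: subtract (-2·x)·g(x) = -2·x^3 + 4·x^2, leaving -x^2 + 4·x - 1
  leading term -x^2: subtract (-1)·g(x) = -x^2 + 2·x, leaving 2·x - 1
The remainder r(x) = 2·x - 1 ≠ 0 (and deg r < deg g), so g ∤ f, i.e. f ∉ (g).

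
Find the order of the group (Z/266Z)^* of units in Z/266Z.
(Z/266Z)^* consists of the classes a with gcd(a, 266) = 1, so its order is φ(266). φ is multiplicative, with φ(p^e) = p^e − p^(e−1). Factorise 266 = 2 · 7 · 19. Then
  φ(266) = (2 − 1) · (7 − 1) · (19 − 1) = 1 · 6 · 18 = 108.
Thus |(Z/266Z)^*| = 108.

Final answer: |(Z/266Z)^*| = 108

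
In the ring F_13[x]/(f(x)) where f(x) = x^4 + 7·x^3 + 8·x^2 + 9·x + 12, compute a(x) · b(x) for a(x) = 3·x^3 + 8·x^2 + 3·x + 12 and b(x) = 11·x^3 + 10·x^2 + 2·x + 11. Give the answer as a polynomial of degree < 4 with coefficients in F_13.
a · b ≡ x^3 + 9·x^2 + 6·x + 11 (mod f(x))

Multiply as integer polynomials: a · b = 33·x^6 + 118·x^5 + 119·x^4 + 211·x^3 + 214·x^2 + 57·x + 132. Reducing coefficients mod 13: a · b ≡ 7·x^6 + x^5 + 2·x^4 + 3·x^3 + 6·x^2 + 5·x + 2. Now divide by f(x) = x^4 + 7·x^3 + 8·x^2 + 9·x + 12 in F_13[x], eliminating the leading term at each step:
  leading term 7·x^6: subtract (7·x^2)·f(x) = 7·x^6 + 10·x^5 + 4·x^4 + 11·x^3 + 6·x^2, leaving 4·x^5 + 11·x^4 + 5·x^3 + 5·x + 2 (coefficients mod 13)
  leading term 4·x^5: subtract (4·x)·f(x) = 4·x^5 + 2·x^4 + 6·x^3 + 10·x^2 + 9·x, leaving 9·x^4 + 12·x^3 + 3·x^2 + 9·x + 2 (coefficients mod 13)
  leading term 9·x^4: subtract (9)·f(x) = 9·x^4 + 11·x^3 + 7·x^2 + 3·x + 4, leaving x^3 + 9·x^2 + 6·x + 11 (coefficients mod 13)
The degree is now < 4, so this is the remainder. Hence a · b ≡ x^3 + 9·x^2 + 6·x + 11 in F_13[x]/(f).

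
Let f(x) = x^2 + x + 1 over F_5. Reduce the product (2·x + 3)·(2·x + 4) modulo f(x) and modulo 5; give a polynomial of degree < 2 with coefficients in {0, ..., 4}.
Multiply as integer polynomials: a · b = 4·x^2 + 14·x + 12. Reducing coefficients mod 5: a · b ≡ 4·x^2 + 4·x + 2. Now divide by f(x) = x^2 + x + 1 in F_5[x], eliminating the leading term at each step:
  leading term 4·x^2: subtract (4)·f(x) = 4·x^2 + 4·x + 4, leaving 3 (coefficients mod 5)
The degree is now < 2, so this is the remainder. Hence a · b ≡ 3 in F_5[x]/(f).

Final answer: a · b ≡ 3 (mod f(x))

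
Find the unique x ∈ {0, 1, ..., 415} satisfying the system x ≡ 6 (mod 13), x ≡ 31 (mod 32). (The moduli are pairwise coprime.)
x ≡ 383 (mod 416); the representative in [0, 416) is 383

The moduli 13, 32 are pairwise coprime, so by the CRT there is a unique solution mod 13·32 = 416.
Solve by successive substitution. Start with x ≡ 6 (mod 13).
  Combine with x ≡ 31 (mod 32): write x = 6 + 13·t and require 6 + 13·t ≡ 31 (mod 32), i.e. 13·t ≡ 31 − 6 ≡ 25 (mod 32). Since 13^(−1) ≡ 5 (mod 32), t ≡ 5·25 ≡ 29 (mod 32). So x ≡ 6 + 13·29 = 383 (mod 416).
Unique solution in [0, 416): x = 383.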